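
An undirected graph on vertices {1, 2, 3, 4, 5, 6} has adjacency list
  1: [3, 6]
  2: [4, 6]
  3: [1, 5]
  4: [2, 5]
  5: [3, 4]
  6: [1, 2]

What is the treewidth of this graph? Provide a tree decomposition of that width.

Each bag holds 3 vertices, so the decomposition has width 2, which upper-bounds the treewidth. The edges 2–4–5–3–1–6–2 form a cycle, so G is not a tree and its treewidth is at least 2. Hence tw(G) = 2 exactly.

Treewidth 2.
One optimal decomposition is:
Bags: B1 = {2, 4, 5}  B2 = {2, 3, 5}  B3 = {1, 2, 3}  B4 = {1, 2, 6}
Tree: B1–B2, B2–B3, B3–B4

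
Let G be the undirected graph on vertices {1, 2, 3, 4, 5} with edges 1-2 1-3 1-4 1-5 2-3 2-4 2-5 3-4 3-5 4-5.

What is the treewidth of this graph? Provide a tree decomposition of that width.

A single bag containing all 5 vertices is trivially a valid decomposition of width 4. For the lower bound, the 5 vertices {1, 2, 3, 4, 5} are pairwise adjacent, and any tree decomposition puts a clique entirely inside one bag — forcing width ≥ 4. Combining the bounds, tw(G) = 4.

Treewidth 4.
One optimal decomposition is:
Bags: B1 = {1, 2, 3, 4, 5}
Tree: (single bag)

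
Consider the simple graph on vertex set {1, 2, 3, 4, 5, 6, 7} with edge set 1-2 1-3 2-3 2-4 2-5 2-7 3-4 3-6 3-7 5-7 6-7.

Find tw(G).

2

A width-2 tree decomposition is:
Bags: B1 = {1, 2, 3}  B2 = {2, 3, 7}  B3 = {2, 3, 4}  B4 = {3, 6, 7}  B5 = {2, 5, 7}
Tree: B1–B2, B2–B3, B2–B4, B2–B5
Each bag holds 3 vertices, so the decomposition has width 2, which upper-bounds the treewidth. On the other hand G contains the 3-clique {1, 2, 3}. A clique must lie in a single bag of any decomposition, so no decomposition can have width below 2. Therefore the treewidth is 2.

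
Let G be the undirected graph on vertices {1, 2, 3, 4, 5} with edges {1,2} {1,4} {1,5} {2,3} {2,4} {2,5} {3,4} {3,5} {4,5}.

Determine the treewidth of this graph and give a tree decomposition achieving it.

The largest bag has 4 vertices, giving width 3; this decomposition certifies tw(G) ≤ 3. Conversely, {1, 2, 4, 5} is a clique of size 4, and the vertices of any clique must share a bag in every tree decomposition; so some bag has ≥ 4 vertices and tw(G) ≥ 3. Combining the bounds, tw(G) = 3.

Treewidth 3.
One such decomposition:
Bags: B1 = {1, 2, 4, 5}  B2 = {2, 3, 4, 5}
Tree: B1–B2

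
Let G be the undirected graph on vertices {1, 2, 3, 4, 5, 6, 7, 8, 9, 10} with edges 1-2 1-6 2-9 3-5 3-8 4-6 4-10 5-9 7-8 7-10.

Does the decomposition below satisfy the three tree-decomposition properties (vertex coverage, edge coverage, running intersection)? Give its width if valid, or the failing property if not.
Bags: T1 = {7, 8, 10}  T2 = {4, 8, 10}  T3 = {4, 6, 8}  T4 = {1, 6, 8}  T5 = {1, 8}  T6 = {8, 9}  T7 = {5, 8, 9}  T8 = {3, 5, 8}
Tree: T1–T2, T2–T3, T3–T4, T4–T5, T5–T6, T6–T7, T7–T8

A tree decomposition must satisfy three properties: every vertex lies in some bag; for every edge, both endpoints lie together in some bag; and for every vertex, the bags containing it form a connected subtree. Here vertex 2 appears in no bag, so the decomposition is invalid.

No — vertex 2 appears in no bag.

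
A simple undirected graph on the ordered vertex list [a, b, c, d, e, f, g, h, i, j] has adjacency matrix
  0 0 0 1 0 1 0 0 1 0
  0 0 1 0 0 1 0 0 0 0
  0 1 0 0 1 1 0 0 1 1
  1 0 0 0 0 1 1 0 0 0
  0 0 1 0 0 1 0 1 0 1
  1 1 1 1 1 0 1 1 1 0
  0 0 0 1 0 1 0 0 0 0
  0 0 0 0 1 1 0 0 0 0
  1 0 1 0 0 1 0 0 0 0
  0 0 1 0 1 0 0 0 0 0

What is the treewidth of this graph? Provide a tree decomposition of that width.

The largest bag has 3 vertices, giving width 2; this decomposition certifies tw(G) ≤ 2. For the lower bound, the 3 vertices {c, e, j} are pairwise adjacent, and any tree decomposition puts a clique entirely inside one bag — forcing width ≥ 2. Hence tw(G) = 2 exactly.

Treewidth 2.
Bags: B1 = {c, f, i}  B2 = {c, e, f}  B3 = {b, c, f}  B4 = {e, f, h}  B5 = {a, f, i}  B6 = {c, e, j}  B7 = {a, d, f}  B8 = {d, f, g}
Tree: B1–B2, B2–B3, B2–B4, B1–B5, B2–B6, B5–B7, B7–B8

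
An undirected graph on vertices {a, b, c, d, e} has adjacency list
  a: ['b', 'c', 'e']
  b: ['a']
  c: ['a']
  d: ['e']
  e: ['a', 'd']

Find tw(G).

1

A width-1 tree decomposition is:
Bags: B1 = {a, b}  B2 = {a, c}  B3 = {a, e}  B4 = {d, e}
Tree: B1–B2, B2–B3, B3–B4
Every bag has size at most 2, so the width is 2 − 1 = 1 and tw(G) ≤ 1. Since G has at least one edge (e.g. b–a), it is not an edgeless graph, so tw(G) ≥ 1. The upper and lower bounds meet at 1, so that is the treewidth.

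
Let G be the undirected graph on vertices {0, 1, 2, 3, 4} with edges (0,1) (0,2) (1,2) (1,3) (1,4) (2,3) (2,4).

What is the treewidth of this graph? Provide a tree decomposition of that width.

Every bag has size at most 3, so the width is 3 − 1 = 2 and tw(G) ≤ 2. Conversely, {0, 1, 2} is a clique of size 3, and the vertices of any clique must share a bag in every tree decomposition; so some bag has ≥ 3 vertices and tw(G) ≥ 2. Combining the bounds, tw(G) = 2.

Treewidth 2.
One such decomposition:
Bags: B1 = {1, 2, 3}  B2 = {0, 1, 2}  B3 = {1, 2, 4}
Tree: B1–B2, B1–B3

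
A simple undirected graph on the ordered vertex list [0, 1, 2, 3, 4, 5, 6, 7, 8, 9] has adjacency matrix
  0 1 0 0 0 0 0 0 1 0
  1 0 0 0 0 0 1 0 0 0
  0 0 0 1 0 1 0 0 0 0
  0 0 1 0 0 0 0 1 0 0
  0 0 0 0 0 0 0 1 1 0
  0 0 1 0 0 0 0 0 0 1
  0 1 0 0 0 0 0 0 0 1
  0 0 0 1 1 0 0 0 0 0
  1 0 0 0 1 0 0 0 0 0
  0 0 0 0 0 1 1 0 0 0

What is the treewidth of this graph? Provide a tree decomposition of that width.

Treewidth 2.
Bags: B1 = {2, 3, 5}  B2 = {3, 5, 7}  B3 = {4, 5, 7}  B4 = {4, 5, 8}  B5 = {0, 5, 8}  B6 = {0, 1, 5}  B7 = {1, 5, 6}  B8 = {5, 6, 9}
Tree: B1–B2, B2–B3, B3–B4, B4–B5, B5–B6, B6–B7, B7–B8

Each bag holds 3 vertices, so the decomposition has width 2, which upper-bounds the treewidth. Since 5–2–3–7–4–8–0–1–6–9–5 is a cycle in G, G is not acyclic. Forests are exactly the graphs of treewidth ≤ 1, so tw(G) ≥ 2. Hence tw(G) = 2 exactly.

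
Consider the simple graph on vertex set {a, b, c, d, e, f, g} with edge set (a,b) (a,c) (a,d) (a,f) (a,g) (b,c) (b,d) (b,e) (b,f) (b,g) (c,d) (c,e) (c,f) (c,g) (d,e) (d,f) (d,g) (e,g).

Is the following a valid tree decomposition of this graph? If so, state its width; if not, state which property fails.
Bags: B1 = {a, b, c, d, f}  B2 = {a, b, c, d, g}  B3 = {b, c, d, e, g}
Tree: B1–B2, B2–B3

Yes; width 4.

Every vertex of G appears in some bag (union = {a, b, c, d, e, f, g}); every edge is covered by a bag; and for each vertex v the set of bags containing v is connected in the bag tree. The decomposition is therefore valid. The largest bag has 5 vertices, so the width is 4.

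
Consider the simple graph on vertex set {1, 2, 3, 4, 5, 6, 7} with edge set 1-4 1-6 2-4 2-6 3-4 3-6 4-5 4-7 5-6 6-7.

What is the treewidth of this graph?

2

A width-2 tree decomposition is:
Bags: B1 = {1, 4, 6}  B2 = {3, 4, 6}  B3 = {2, 4, 6}  B4 = {4, 5, 6}  B5 = {4, 6, 7}
Tree: B1–B2, B2–B3, B3–B4, B4–B5
Every bag has size at most 3, so the width is 3 − 1 = 2 and tw(G) ≤ 2. The edges 6–1–4–3–6 form a cycle, so G is not a tree and its treewidth is at least 2. Therefore the treewidth is 2.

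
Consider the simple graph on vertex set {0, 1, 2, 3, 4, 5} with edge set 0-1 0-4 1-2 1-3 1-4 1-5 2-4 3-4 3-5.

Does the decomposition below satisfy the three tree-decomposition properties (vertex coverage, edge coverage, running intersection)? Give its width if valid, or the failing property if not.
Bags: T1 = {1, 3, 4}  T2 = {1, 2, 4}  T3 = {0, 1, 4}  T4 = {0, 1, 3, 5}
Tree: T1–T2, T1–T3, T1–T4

No — bags containing vertex 0 are not connected in the tree.

A tree decomposition must satisfy three properties: every vertex lies in some bag; for every edge, both endpoints lie together in some bag; and for every vertex, the bags containing it form a connected subtree. Here bags containing vertex 0 are not connected in the tree, so the decomposition is invalid.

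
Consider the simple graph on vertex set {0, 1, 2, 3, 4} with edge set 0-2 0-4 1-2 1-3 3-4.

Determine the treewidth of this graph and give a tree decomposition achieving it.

Each bag holds 3 vertices, so the decomposition has width 2, which upper-bounds the treewidth. Since 4–3–1–2–0–4 is a cycle in G, G is not acyclic. Forests are exactly the graphs of treewidth ≤ 1, so tw(G) ≥ 2. Hence tw(G) = 2 exactly.

Treewidth 2.
One optimal decomposition is:
Bags: B1 = {1, 3, 4}  B2 = {1, 2, 4}  B3 = {0, 2, 4}
Tree: B1–B2, B2–B3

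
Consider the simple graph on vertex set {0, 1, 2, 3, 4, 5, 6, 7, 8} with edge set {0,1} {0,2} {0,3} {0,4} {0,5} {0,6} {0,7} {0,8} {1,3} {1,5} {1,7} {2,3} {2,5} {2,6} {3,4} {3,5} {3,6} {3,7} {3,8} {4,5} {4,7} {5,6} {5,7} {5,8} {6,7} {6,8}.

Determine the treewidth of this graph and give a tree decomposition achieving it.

Treewidth 4.
One optimal decomposition is:
Bags: B1 = {0, 1, 3, 5, 7}  B2 = {0, 3, 4, 5, 7}  B3 = {0, 3, 5, 6, 7}  B4 = {0, 3, 5, 6, 8}  B5 = {0, 2, 3, 5, 6}
Tree: B1–B2, B2–B3, B3–B4, B3–B5

The largest bag has 5 vertices, giving width 4; this decomposition certifies tw(G) ≤ 4. On the other hand G contains the 5-clique {0, 1, 3, 5, 7}. A clique must lie in a single bag of any decomposition, so no decomposition can have width below 4. Combining the bounds, tw(G) = 4.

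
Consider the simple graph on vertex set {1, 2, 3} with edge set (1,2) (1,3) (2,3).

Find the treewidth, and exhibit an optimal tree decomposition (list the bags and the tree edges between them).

A single bag containing all 3 vertices is trivially a valid decomposition of width 2. On the other hand G contains the 3-clique {1, 2, 3}. A clique must lie in a single bag of any decomposition, so no decomposition can have width below 2. Combining the bounds, tw(G) = 2.

Treewidth 2.
One optimal decomposition is:
Bags: B1 = {1, 2, 3}
Tree: (single bag)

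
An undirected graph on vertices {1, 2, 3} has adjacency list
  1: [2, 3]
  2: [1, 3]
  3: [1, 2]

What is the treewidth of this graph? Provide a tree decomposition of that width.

Treewidth 2.
One optimal decomposition is:
Bags: B1 = {1, 2, 3}
Tree: (single bag)

With just one bag of size 3, the width is 3 − 1 = 2, so tw(G) ≤ 2. For the lower bound, the 3 vertices {1, 2, 3} are pairwise adjacent, and any tree decomposition puts a clique entirely inside one bag — forcing width ≥ 2. Therefore the treewidth is 2.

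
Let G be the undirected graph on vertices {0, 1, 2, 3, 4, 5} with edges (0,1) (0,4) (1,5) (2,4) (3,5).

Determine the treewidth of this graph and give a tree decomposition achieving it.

Treewidth 1.
One optimal decomposition is:
Bags: B1 = {3, 5}  B2 = {1, 5}  B3 = {0, 1}  B4 = {0, 4}  B5 = {2, 4}
Tree: B1–B2, B2–B3, B3–B4, B4–B5

Every bag has size at most 2, so the width is 2 − 1 = 1 and tw(G) ≤ 1. G has an edge, so its treewidth is at least 1. Hence tw(G) = 1 exactly.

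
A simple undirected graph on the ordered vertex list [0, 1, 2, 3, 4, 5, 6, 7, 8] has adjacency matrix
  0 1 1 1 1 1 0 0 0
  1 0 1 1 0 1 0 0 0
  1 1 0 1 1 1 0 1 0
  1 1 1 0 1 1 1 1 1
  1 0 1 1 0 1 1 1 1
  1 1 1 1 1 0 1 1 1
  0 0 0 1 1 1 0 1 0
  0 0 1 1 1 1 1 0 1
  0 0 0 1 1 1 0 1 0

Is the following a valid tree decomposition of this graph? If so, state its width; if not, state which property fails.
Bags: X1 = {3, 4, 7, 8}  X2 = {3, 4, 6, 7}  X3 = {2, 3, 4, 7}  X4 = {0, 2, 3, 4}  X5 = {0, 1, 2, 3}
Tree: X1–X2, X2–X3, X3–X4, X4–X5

A tree decomposition must satisfy three properties: every vertex lies in some bag; for every edge, both endpoints lie together in some bag; and for every vertex, the bags containing it form a connected subtree. Here vertex 5 appears in no bag, so the decomposition is invalid.

No — vertex 5 appears in no bag.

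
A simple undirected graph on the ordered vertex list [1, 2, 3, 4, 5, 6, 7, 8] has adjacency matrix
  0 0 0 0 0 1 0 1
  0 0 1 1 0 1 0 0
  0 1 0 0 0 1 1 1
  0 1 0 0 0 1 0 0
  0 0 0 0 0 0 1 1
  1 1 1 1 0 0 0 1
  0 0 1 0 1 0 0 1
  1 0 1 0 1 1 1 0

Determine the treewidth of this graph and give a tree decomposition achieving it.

Every bag has size at most 3, so the width is 3 − 1 = 2 and tw(G) ≤ 2. Conversely, {5, 7, 8} is a clique of size 3, and the vertices of any clique must share a bag in every tree decomposition; so some bag has ≥ 3 vertices and tw(G) ≥ 2. The upper and lower bounds meet at 2, so that is the treewidth.

Treewidth 2.
One optimal decomposition is:
Bags: B1 = {3, 6, 8}  B2 = {2, 3, 6}  B3 = {2, 4, 6}  B4 = {3, 7, 8}  B5 = {1, 6, 8}  B6 = {5, 7, 8}
Tree: B1–B2, B2–B3, B1–B4, B1–B5, B4–B6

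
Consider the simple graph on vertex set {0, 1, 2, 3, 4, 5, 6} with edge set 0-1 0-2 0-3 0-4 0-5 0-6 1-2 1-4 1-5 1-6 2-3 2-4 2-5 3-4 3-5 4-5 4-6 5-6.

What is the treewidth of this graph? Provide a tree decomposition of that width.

Treewidth 4.
One optimal decomposition is:
Bags: B1 = {0, 2, 3, 4, 5}  B2 = {0, 1, 2, 4, 5}  B3 = {0, 1, 4, 5, 6}
Tree: B1–B2, B2–B3

Every bag has size at most 5, so the width is 5 − 1 = 4 and tw(G) ≤ 4. On the other hand G contains the 5-clique {0, 1, 2, 4, 5}. A clique must lie in a single bag of any decomposition, so no decomposition can have width below 4. Hence tw(G) = 4 exactly.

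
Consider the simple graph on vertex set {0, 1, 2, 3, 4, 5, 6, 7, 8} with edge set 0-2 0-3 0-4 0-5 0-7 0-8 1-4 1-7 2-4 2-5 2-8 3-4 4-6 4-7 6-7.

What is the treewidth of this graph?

A width-2 tree decomposition is:
Bags: B1 = {0, 3, 4}  B2 = {0, 2, 4}  B3 = {0, 4, 7}  B4 = {0, 2, 5}  B5 = {0, 2, 8}  B6 = {1, 4, 7}  B7 = {4, 6, 7}
Tree: B1–B2, B1–B3, B2–B4, B2–B5, B3–B6, B6–B7
The largest bag has 3 vertices, giving width 2; this decomposition certifies tw(G) ≤ 2. Conversely, {0, 2, 8} is a clique of size 3, and the vertices of any clique must share a bag in every tree decomposition; so some bag has ≥ 3 vertices and tw(G) ≥ 2. The upper and lower bounds meet at 2, so that is the treewidth.

2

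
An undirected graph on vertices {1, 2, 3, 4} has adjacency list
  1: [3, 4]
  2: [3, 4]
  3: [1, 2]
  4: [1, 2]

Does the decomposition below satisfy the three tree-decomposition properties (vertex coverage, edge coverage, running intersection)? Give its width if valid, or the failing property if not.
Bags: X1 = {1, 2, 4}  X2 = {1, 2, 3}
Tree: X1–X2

Every vertex of G appears in some bag (union = {1, 2, 3, 4}); every edge is covered by a bag; and for each vertex v the set of bags containing v is connected in the bag tree. The decomposition is therefore valid. The largest bag has 3 vertices, so the width is 2.

Yes; width 2.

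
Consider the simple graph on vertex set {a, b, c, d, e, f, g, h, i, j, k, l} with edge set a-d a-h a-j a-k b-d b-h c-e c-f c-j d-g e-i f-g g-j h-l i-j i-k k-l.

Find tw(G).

3

A width-3 tree decomposition is:
Bags: B1 = {c, e, f, i}  B2 = {c, f, i, j}  B3 = {f, g, i, j}  B4 = {g, i, j, k}  B5 = {a, g, j, k}  B6 = {a, d, g, k}  B7 = {a, d, k, l}  B8 = {a, d, h, l}  B9 = {b, d, h, l}
Tree: B1–B2, B2–B3, B3–B4, B4–B5, B5–B6, B6–B7, B7–B8, B8–B9
The largest bag has 4 vertices, giving width 3; this decomposition certifies tw(G) ≤ 3. For the lower bound: the 4 vertex sets {c,e,f}, {i}, {j}, {a,d,g,k} are disjoint, each induces a connected subgraph, and every pair is joined by at least one edge of G. Contracting each set to a single vertex therefore yields K_{4} as a minor, and since treewidth is minor-monotone, tw(G) ≥ tw(K_{4}) = 3. Therefore the treewidth is 3.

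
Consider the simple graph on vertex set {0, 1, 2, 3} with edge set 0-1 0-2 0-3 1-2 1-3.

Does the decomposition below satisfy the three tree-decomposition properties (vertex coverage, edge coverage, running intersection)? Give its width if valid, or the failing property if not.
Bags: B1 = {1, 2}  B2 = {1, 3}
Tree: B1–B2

A tree decomposition must satisfy three properties: every vertex lies in some bag; for every edge, both endpoints lie together in some bag; and for every vertex, the bags containing it form a connected subtree. Here vertex 0 appears in no bag, so the decomposition is invalid.

No — vertex 0 appears in no bag.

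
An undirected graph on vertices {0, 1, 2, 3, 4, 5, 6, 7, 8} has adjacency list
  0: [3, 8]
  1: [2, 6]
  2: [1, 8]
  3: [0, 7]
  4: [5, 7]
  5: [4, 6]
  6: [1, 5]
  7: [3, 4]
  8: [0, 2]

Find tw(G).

A width-2 tree decomposition is:
Bags: B1 = {1, 2, 6}  B2 = {2, 6, 8}  B3 = {0, 6, 8}  B4 = {0, 3, 6}  B5 = {3, 6, 7}  B6 = {4, 6, 7}  B7 = {4, 5, 6}
Tree: B1–B2, B2–B3, B3–B4, B4–B5, B5–B6, B6–B7
Every bag has size at most 3, so the width is 3 − 1 = 2 and tw(G) ≤ 2. Since 6–1–2–8–0–3–7–4–5–6 is a cycle in G, G is not acyclic. Forests are exactly the graphs of treewidth ≤ 1, so tw(G) ≥ 2. Therefore the treewidth is 2.

2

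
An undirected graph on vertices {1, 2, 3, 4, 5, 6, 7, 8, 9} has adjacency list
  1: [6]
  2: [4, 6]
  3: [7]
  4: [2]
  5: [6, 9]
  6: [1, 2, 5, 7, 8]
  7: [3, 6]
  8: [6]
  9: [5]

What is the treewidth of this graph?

A width-1 tree decomposition is:
Bags: B1 = {1, 6}  B2 = {6, 8}  B3 = {6, 7}  B4 = {2, 6}  B5 = {3, 7}  B6 = {2, 4}  B7 = {5, 6}  B8 = {5, 9}
Tree: B1–B2, B2–B3, B1–B4, B3–B5, B4–B6, B2–B7, B7–B8
The largest bag has 2 vertices, giving width 1; this decomposition certifies tw(G) ≤ 1. G has an edge, so its treewidth is at least 1. Combining the bounds, tw(G) = 1.

1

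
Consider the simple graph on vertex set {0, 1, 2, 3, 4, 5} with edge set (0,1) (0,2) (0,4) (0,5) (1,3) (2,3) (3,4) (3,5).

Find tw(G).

2

A width-2 tree decomposition is:
Bags: B1 = {0, 2, 3}  B2 = {0, 3, 4}  B3 = {0, 1, 3}  B4 = {0, 3, 5}
Tree: B1–B2, B2–B3, B3–B4
Each bag holds 3 vertices, so the decomposition has width 2, which upper-bounds the treewidth. The edges 0–2–3–4–0 form a cycle, so G is not a tree and its treewidth is at least 2. Therefore the treewidth is 2.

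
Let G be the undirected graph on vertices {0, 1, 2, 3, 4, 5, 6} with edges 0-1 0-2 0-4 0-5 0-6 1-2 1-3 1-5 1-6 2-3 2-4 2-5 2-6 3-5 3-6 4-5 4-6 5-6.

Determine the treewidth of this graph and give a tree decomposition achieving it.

Treewidth 4.
One such decomposition:
Bags: B1 = {1, 2, 3, 5, 6}  B2 = {0, 1, 2, 5, 6}  B3 = {0, 2, 4, 5, 6}
Tree: B1–B2, B2–B3

The largest bag has 5 vertices, giving width 4; this decomposition certifies tw(G) ≤ 4. For the lower bound, the 5 vertices {0, 1, 2, 5, 6} are pairwise adjacent, and any tree decomposition puts a clique entirely inside one bag — forcing width ≥ 4. Therefore the treewidth is 4.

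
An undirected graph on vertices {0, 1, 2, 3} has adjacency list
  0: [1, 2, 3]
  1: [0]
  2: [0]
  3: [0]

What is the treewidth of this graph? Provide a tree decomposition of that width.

Every bag has size at most 2, so the width is 2 − 1 = 1 and tw(G) ≤ 1. Any graph with an edge has treewidth ≥ 1, and G has the edge 0–1. The upper and lower bounds meet at 1, so that is the treewidth.

Treewidth 1.
Bags: B1 = {0, 1}  B2 = {0, 2}  B3 = {0, 3}
Tree: B1–B2, B1–B3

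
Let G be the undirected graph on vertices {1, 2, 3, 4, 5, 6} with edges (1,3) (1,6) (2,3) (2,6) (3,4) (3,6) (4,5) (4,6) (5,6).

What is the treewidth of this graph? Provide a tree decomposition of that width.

Treewidth 2.
One such decomposition:
Bags: B1 = {4, 5, 6}  B2 = {3, 4, 6}  B3 = {2, 3, 6}  B4 = {1, 3, 6}
Tree: B1–B2, B2–B3, B2–B4

Every bag has size at most 3, so the width is 3 − 1 = 2 and tw(G) ≤ 2. On the other hand G contains the 3-clique {1, 3, 6}. A clique must lie in a single bag of any decomposition, so no decomposition can have width below 2. Combining the bounds, tw(G) = 2.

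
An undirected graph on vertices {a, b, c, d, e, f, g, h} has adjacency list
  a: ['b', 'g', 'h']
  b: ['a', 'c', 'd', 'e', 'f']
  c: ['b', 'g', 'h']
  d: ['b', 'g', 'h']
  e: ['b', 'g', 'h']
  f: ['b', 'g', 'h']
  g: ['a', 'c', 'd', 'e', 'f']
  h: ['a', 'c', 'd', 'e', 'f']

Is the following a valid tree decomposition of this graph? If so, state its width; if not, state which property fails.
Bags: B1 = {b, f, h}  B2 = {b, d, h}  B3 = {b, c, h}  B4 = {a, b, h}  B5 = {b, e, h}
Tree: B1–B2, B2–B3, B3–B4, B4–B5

A tree decomposition must satisfy three properties: every vertex lies in some bag; for every edge, both endpoints lie together in some bag; and for every vertex, the bags containing it form a connected subtree. Here vertex g appears in no bag, so the decomposition is invalid.

No — vertex g appears in no bag.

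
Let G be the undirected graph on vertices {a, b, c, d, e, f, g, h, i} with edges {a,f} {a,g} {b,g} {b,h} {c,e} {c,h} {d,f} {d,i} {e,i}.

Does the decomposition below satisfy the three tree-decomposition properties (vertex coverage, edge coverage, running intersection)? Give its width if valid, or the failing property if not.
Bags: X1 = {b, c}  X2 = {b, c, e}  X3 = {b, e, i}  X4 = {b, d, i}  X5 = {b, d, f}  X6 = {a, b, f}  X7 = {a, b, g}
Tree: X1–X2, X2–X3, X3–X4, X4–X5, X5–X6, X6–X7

No — vertex h appears in no bag.

A tree decomposition must satisfy three properties: every vertex lies in some bag; for every edge, both endpoints lie together in some bag; and for every vertex, the bags containing it form a connected subtree. Here vertex h appears in no bag, so the decomposition is invalid.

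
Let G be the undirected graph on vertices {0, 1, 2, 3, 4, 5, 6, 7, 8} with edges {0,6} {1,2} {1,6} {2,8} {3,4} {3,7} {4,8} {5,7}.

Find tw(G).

A width-1 tree decomposition is:
Bags: B1 = {5, 7}  B2 = {3, 7}  B3 = {3, 4}  B4 = {4, 8}  B5 = {2, 8}  B6 = {1, 2}  B7 = {1, 6}  B8 = {0, 6}
Tree: B1–B2, B2–B3, B3–B4, B4–B5, B5–B6, B6–B7, B7–B8
Every bag has size at most 2, so the width is 2 − 1 = 1 and tw(G) ≤ 1. G has an edge, so its treewidth is at least 1. Hence tw(G) = 1 exactly.

1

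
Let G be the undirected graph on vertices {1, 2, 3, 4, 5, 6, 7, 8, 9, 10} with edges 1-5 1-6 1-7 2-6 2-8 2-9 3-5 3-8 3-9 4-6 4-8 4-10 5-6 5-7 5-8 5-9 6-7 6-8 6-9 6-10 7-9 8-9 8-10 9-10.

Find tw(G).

A width-3 tree decomposition is:
Bags: B1 = {5, 6, 7, 9}  B2 = {5, 6, 8, 9}  B3 = {6, 8, 9, 10}  B4 = {4, 6, 8, 10}  B5 = {3, 5, 8, 9}  B6 = {1, 5, 6, 7}  B7 = {2, 6, 8, 9}
Tree: B1–B2, B2–B3, B3–B4, B2–B5, B1–B6, B2–B7
Each bag holds 4 vertices, so the decomposition has width 3, which upper-bounds the treewidth. For the lower bound, the 4 vertices {3, 5, 8, 9} are pairwise adjacent, and any tree decomposition puts a clique entirely inside one bag — forcing width ≥ 3. Hence tw(G) = 3 exactly.

3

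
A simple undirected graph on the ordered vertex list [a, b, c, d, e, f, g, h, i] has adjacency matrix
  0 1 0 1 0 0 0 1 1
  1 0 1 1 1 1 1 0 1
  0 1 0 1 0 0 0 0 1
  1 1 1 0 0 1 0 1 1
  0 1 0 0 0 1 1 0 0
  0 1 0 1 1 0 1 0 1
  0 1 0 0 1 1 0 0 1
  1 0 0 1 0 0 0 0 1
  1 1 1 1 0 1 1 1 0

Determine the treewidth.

A width-3 tree decomposition is:
Bags: B1 = {b, d, f, i}  B2 = {a, b, d, i}  B3 = {b, f, g, i}  B4 = {a, d, h, i}  B5 = {b, c, d, i}  B6 = {b, e, f, g}
Tree: B1–B2, B1–B3, B2–B4, B1–B5, B3–B6
The largest bag has 4 vertices, giving width 3; this decomposition certifies tw(G) ≤ 3. On the other hand G contains the 4-clique {a, d, h, i}. A clique must lie in a single bag of any decomposition, so no decomposition can have width below 3. Combining the bounds, tw(G) = 3.

3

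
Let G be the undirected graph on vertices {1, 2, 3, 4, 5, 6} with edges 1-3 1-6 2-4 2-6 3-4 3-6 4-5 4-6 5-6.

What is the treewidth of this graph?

2

A width-2 tree decomposition is:
Bags: B1 = {2, 4, 6}  B2 = {4, 5, 6}  B3 = {3, 4, 6}  B4 = {1, 3, 6}
Tree: B1–B2, B1–B3, B3–B4
Each bag holds 3 vertices, so the decomposition has width 2, which upper-bounds the treewidth. For the lower bound, the 3 vertices {1, 3, 6} are pairwise adjacent, and any tree decomposition puts a clique entirely inside one bag — forcing width ≥ 2. Hence tw(G) = 2 exactly.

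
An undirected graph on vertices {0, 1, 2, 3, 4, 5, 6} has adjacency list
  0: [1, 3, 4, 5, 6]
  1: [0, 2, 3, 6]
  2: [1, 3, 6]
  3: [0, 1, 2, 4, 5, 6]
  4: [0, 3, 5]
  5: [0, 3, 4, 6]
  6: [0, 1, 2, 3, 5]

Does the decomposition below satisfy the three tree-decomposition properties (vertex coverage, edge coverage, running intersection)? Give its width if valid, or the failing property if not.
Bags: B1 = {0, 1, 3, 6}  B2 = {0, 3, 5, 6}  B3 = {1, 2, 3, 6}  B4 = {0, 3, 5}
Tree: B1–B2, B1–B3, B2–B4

A tree decomposition must satisfy three properties: every vertex lies in some bag; for every edge, both endpoints lie together in some bag; and for every vertex, the bags containing it form a connected subtree. Here vertex 4 appears in no bag, so the decomposition is invalid.

No — vertex 4 appears in no bag.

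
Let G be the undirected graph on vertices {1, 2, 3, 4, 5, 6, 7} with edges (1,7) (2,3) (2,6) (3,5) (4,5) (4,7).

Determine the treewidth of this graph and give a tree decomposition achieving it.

Each bag holds 2 vertices, so the decomposition has width 1, which upper-bounds the treewidth. Any graph with an edge has treewidth ≥ 1, and G has the edge 6–2. Therefore the treewidth is 1.

Treewidth 1.
Bags: B1 = {2, 6}  B2 = {2, 3}  B3 = {3, 5}  B4 = {4, 5}  B5 = {4, 7}  B6 = {1, 7}
Tree: B1–B2, B2–B3, B3–B4, B4–B5, B5–B6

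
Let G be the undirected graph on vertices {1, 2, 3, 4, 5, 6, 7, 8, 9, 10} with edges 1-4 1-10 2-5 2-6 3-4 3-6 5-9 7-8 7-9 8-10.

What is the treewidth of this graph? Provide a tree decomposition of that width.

Treewidth 2.
Bags: B1 = {2, 5, 6}  B2 = {3, 5, 6}  B3 = {3, 4, 5}  B4 = {1, 4, 5}  B5 = {1, 5, 10}  B6 = {5, 8, 10}  B7 = {5, 7, 8}  B8 = {5, 7, 9}
Tree: B1–B2, B2–B3, B3–B4, B4–B5, B5–B6, B6–B7, B7–B8

Every bag has size at most 3, so the width is 3 − 1 = 2 and tw(G) ≤ 2. For the lower bound, G contains the cycle 5–2–6–3–4–1–10–8–7–9–5, so G is not a forest; only forests have treewidth ≤ 1, hence tw(G) ≥ 2. Therefore the treewidth is 2.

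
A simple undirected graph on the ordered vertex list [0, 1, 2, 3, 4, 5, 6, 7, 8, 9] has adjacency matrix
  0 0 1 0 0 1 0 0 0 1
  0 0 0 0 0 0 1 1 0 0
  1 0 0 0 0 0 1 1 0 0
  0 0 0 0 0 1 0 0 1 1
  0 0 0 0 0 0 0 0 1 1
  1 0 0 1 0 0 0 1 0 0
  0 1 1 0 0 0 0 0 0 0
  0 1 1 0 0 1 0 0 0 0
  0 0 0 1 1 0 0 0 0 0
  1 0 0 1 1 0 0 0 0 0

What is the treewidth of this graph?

2

A width-2 tree decomposition is:
Bags: B1 = {3, 4, 8}  B2 = {3, 4, 9}  B3 = {3, 5, 9}  B4 = {0, 5, 9}  B5 = {0, 5, 7}  B6 = {0, 2, 7}  B7 = {1, 2, 7}  B8 = {1, 2, 6}
Tree: B1–B2, B2–B3, B3–B4, B4–B5, B5–B6, B6–B7, B7–B8
Each bag holds 3 vertices, so the decomposition has width 2, which upper-bounds the treewidth. The edges 8–4–9–3–8 form a cycle, so G is not a tree and its treewidth is at least 2. Combining the bounds, tw(G) = 2.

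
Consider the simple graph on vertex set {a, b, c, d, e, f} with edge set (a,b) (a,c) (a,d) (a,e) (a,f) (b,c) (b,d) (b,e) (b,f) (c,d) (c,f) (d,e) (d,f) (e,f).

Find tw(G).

A width-4 tree decomposition is:
Bags: B1 = {a, b, c, d, f}  B2 = {a, b, d, e, f}
Tree: B1–B2
The largest bag has 5 vertices, giving width 4; this decomposition certifies tw(G) ≤ 4. For the lower bound, the 5 vertices {a, b, d, e, f} are pairwise adjacent, and any tree decomposition puts a clique entirely inside one bag — forcing width ≥ 4. Therefore the treewidth is 4.

4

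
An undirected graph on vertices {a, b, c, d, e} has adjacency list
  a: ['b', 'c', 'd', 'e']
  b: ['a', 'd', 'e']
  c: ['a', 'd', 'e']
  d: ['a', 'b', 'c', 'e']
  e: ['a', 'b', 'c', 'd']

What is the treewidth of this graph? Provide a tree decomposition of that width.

Treewidth 3.
One such decomposition:
Bags: B1 = {a, b, d, e}  B2 = {a, c, d, e}
Tree: B1–B2

The largest bag has 4 vertices, giving width 3; this decomposition certifies tw(G) ≤ 3. Conversely, {a, c, d, e} is a clique of size 4, and the vertices of any clique must share a bag in every tree decomposition; so some bag has ≥ 4 vertices and tw(G) ≥ 3. The upper and lower bounds meet at 3, so that is the treewidth.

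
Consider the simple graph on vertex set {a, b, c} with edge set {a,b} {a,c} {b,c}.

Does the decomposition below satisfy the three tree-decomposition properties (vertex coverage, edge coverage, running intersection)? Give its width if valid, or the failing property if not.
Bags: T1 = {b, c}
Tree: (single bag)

A tree decomposition must satisfy three properties: every vertex lies in some bag; for every edge, both endpoints lie together in some bag; and for every vertex, the bags containing it form a connected subtree. Here vertex a appears in no bag, so the decomposition is invalid.

No — vertex a appears in no bag.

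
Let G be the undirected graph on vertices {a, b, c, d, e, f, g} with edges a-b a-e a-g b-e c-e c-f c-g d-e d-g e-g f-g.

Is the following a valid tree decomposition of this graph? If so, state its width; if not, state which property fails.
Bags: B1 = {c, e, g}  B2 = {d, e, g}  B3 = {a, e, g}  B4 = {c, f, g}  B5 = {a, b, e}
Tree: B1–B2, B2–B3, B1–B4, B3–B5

Yes; width 2.

Vertex coverage: the bags together contain {a, b, c, d, e, f, g}, the full vertex set. Edge coverage: each edge of G has both endpoints in at least one bag. Running intersection: for every vertex, the bags containing it form a connected subtree. All three properties hold, so this is a valid tree decomposition of width max|bag| − 1 = 2, and hence tw(G) ≤ 2.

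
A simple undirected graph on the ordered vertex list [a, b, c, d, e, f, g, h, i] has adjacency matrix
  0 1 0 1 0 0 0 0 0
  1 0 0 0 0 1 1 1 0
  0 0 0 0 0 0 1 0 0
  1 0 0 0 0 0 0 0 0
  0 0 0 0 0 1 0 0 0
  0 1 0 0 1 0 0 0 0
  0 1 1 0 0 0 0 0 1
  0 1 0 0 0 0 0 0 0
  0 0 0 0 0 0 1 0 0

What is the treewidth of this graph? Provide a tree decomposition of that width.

The largest bag has 2 vertices, giving width 1; this decomposition certifies tw(G) ≤ 1. G has an edge, so its treewidth is at least 1. The upper and lower bounds meet at 1, so that is the treewidth.

Treewidth 1.
One optimal decomposition is:
Bags: B1 = {b, g}  B2 = {c, g}  B3 = {b, f}  B4 = {a, b}  B5 = {e, f}  B6 = {g, i}  B7 = {a, d}  B8 = {b, h}
Tree: B1–B2, B1–B3, B3–B4, B3–B5, B1–B6, B4–B7, B3–B8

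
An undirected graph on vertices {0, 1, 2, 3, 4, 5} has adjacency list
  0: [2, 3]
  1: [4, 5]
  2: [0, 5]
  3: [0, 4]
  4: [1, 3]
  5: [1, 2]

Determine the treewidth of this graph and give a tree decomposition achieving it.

Each bag holds 3 vertices, so the decomposition has width 2, which upper-bounds the treewidth. The edges 4–3–0–2–5–1–4 form a cycle, so G is not a tree and its treewidth is at least 2. Hence tw(G) = 2 exactly.

Treewidth 2.
One such decomposition:
Bags: B1 = {0, 3, 4}  B2 = {0, 2, 4}  B3 = {2, 4, 5}  B4 = {1, 4, 5}
Tree: B1–B2, B2–B3, B3–B4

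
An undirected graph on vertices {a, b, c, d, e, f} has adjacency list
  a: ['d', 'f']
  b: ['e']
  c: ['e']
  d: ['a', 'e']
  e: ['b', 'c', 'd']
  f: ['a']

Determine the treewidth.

A width-1 tree decomposition is:
Bags: B1 = {a, f}  B2 = {a, d}  B3 = {d, e}  B4 = {b, e}  B5 = {c, e}
Tree: B1–B2, B2–B3, B3–B4, B3–B5
Each bag holds 2 vertices, so the decomposition has width 1, which upper-bounds the treewidth. G has an edge, so its treewidth is at least 1. Therefore the treewidth is 1.

1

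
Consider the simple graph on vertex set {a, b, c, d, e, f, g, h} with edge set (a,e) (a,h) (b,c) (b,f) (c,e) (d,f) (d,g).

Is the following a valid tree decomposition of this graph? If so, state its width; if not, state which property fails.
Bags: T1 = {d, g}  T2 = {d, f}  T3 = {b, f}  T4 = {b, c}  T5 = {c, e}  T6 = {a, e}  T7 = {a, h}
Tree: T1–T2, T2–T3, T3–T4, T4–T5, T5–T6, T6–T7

Checking the three conditions: (i) the bags cover all of {a, b, c, d, e, f, g, h}; (ii) for each edge, some bag contains both endpoints; (iii) the bags containing any fixed vertex form a subtree. All hold, so the decomposition is valid with width 2 − 1 = 1.

Yes; width 1.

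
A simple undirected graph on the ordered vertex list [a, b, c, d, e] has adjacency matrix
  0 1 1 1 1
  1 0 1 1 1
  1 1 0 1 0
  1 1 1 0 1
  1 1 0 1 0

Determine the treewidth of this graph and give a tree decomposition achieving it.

Treewidth 3.
Bags: B1 = {a, b, d, e}  B2 = {a, b, c, d}
Tree: B1–B2

Every bag has size at most 4, so the width is 4 − 1 = 3 and tw(G) ≤ 3. For the lower bound, the 4 vertices {a, b, d, e} are pairwise adjacent, and any tree decomposition puts a clique entirely inside one bag — forcing width ≥ 3. The upper and lower bounds meet at 3, so that is the treewidth.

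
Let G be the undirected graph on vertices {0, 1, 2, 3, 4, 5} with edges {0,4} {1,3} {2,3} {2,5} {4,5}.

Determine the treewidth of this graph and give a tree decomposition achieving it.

Treewidth 1.
One optimal decomposition is:
Bags: B1 = {0, 4}  B2 = {4, 5}  B3 = {2, 5}  B4 = {2, 3}  B5 = {1, 3}
Tree: B1–B2, B2–B3, B3–B4, B4–B5

Every bag has size at most 2, so the width is 2 − 1 = 1 and tw(G) ≤ 1. Any graph with an edge has treewidth ≥ 1, and G has the edge 0–4. Hence tw(G) = 1 exactly.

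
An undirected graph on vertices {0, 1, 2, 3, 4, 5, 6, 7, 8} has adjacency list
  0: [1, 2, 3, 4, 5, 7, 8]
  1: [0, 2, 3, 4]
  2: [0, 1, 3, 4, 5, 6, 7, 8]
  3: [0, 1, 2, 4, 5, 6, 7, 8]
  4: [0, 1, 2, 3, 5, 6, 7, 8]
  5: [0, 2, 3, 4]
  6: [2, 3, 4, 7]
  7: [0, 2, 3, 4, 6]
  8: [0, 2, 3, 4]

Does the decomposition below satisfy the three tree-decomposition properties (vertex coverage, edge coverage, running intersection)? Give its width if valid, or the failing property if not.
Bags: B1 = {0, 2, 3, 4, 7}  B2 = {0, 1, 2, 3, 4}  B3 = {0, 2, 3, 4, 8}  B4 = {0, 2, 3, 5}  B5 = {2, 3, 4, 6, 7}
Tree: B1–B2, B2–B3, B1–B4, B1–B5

No — edge (4,5) lies in no bag.

A tree decomposition must satisfy three properties: every vertex lies in some bag; for every edge, both endpoints lie together in some bag; and for every vertex, the bags containing it form a connected subtree. Here edge (4,5) lies in no bag, so the decomposition is invalid.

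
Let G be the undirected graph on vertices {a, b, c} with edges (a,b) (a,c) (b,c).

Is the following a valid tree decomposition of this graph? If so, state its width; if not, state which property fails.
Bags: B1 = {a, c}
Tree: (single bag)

A tree decomposition must satisfy three properties: every vertex lies in some bag; for every edge, both endpoints lie together in some bag; and for every vertex, the bags containing it form a connected subtree. Here vertex b appears in no bag, so the decomposition is invalid.

No — vertex b appears in no bag.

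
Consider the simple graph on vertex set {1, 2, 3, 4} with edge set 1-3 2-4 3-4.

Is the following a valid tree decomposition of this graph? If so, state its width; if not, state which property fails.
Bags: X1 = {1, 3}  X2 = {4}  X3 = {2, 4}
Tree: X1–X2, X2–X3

A tree decomposition must satisfy three properties: every vertex lies in some bag; for every edge, both endpoints lie together in some bag; and for every vertex, the bags containing it form a connected subtree. Here edge (3,4) lies in no bag, so the decomposition is invalid.

No — edge (3,4) lies in no bag.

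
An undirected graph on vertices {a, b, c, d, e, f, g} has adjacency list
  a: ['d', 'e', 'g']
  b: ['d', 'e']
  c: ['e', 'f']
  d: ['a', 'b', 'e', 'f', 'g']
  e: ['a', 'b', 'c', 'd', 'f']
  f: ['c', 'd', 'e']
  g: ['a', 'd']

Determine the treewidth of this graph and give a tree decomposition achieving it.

Each bag holds 3 vertices, so the decomposition has width 2, which upper-bounds the treewidth. On the other hand G contains the 3-clique {a, d, g}. A clique must lie in a single bag of any decomposition, so no decomposition can have width below 2. The upper and lower bounds meet at 2, so that is the treewidth.

Treewidth 2.
One such decomposition:
Bags: B1 = {b, d, e}  B2 = {a, d, e}  B3 = {d, e, f}  B4 = {c, e, f}  B5 = {a, d, g}
Tree: B1–B2, B2–B3, B3–B4, B2–B5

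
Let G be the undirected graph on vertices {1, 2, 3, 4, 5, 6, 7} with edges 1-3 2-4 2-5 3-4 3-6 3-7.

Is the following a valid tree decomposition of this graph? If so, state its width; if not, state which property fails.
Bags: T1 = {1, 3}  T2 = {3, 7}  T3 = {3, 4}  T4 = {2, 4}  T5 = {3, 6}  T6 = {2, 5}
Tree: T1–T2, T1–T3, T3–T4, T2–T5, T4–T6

Yes; width 1.

Every vertex of G appears in some bag (union = {1, 2, 3, 4, 5, 6, 7}); every edge is covered by a bag; and for each vertex v the set of bags containing v is connected in the bag tree. The decomposition is therefore valid. The largest bag has 2 vertices, so the width is 1.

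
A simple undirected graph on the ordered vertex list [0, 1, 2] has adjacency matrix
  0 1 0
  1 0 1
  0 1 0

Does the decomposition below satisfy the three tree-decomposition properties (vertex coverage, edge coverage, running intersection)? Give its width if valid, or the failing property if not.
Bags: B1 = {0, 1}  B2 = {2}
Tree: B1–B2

A tree decomposition must satisfy three properties: every vertex lies in some bag; for every edge, both endpoints lie together in some bag; and for every vertex, the bags containing it form a connected subtree. Here edge (1,2) lies in no bag, so the decomposition is invalid.

No — edge (1,2) lies in no bag.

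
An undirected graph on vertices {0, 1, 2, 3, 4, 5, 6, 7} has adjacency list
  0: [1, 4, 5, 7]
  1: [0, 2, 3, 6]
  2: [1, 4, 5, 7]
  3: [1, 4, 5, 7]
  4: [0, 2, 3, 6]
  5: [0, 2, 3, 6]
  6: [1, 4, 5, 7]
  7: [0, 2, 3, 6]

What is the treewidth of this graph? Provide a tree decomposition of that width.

Each bag holds 5 vertices, so the decomposition has width 4, which upper-bounds the treewidth. For the lower bound: the 5 vertex sets {0,4}, {3,5}, {6,7}, {2}, {1} are disjoint, each induces a connected subgraph, and every pair is joined by at least one edge of G. Contracting each set to a single vertex therefore yields K_{5} as a minor, and since treewidth is minor-monotone, tw(G) ≥ tw(K_{5}) = 4. Hence tw(G) = 4 exactly.

Treewidth 4.
Bags: B1 = {0, 2, 3, 4, 6}  B2 = {0, 2, 3, 5, 6}  B3 = {0, 2, 3, 6, 7}  B4 = {0, 1, 2, 3, 6}
Tree: B1–B2, B2–B3, B3–B4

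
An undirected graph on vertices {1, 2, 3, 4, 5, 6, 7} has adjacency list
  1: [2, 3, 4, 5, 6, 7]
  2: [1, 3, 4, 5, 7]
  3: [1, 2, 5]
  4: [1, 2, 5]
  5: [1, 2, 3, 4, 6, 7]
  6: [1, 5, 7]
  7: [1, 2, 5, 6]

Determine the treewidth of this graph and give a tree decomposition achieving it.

The largest bag has 4 vertices, giving width 3; this decomposition certifies tw(G) ≤ 3. Conversely, {1, 2, 3, 5} is a clique of size 4, and the vertices of any clique must share a bag in every tree decomposition; so some bag has ≥ 4 vertices and tw(G) ≥ 3. Therefore the treewidth is 3.

Treewidth 3.
One optimal decomposition is:
Bags: B1 = {1, 2, 4, 5}  B2 = {1, 2, 5, 7}  B3 = {1, 2, 3, 5}  B4 = {1, 5, 6, 7}
Tree: B1–B2, B2–B3, B2–B4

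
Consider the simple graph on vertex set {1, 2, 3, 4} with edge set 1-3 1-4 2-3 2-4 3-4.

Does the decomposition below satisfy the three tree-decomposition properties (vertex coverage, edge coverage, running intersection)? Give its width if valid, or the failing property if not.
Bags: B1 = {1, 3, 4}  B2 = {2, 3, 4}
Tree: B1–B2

Yes; width 2.

Every vertex of G appears in some bag (union = {1, 2, 3, 4}); every edge is covered by a bag; and for each vertex v the set of bags containing v is connected in the bag tree. The decomposition is therefore valid. The largest bag has 3 vertices, so the width is 2.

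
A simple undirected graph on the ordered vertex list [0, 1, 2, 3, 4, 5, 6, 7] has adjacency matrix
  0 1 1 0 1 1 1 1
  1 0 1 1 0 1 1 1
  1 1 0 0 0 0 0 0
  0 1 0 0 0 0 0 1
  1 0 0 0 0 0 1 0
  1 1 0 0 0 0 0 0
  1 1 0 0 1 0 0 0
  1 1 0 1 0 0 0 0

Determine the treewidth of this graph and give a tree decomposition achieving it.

The largest bag has 3 vertices, giving width 2; this decomposition certifies tw(G) ≤ 2. For the lower bound, the 3 vertices {0, 1, 2} are pairwise adjacent, and any tree decomposition puts a clique entirely inside one bag — forcing width ≥ 2. The upper and lower bounds meet at 2, so that is the treewidth.

Treewidth 2.
One such decomposition:
Bags: B1 = {0, 1, 6}  B2 = {0, 4, 6}  B3 = {0, 1, 2}  B4 = {0, 1, 7}  B5 = {1, 3, 7}  B6 = {0, 1, 5}
Tree: B1–B2, B1–B3, B3–B4, B4–B5, B3–B6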